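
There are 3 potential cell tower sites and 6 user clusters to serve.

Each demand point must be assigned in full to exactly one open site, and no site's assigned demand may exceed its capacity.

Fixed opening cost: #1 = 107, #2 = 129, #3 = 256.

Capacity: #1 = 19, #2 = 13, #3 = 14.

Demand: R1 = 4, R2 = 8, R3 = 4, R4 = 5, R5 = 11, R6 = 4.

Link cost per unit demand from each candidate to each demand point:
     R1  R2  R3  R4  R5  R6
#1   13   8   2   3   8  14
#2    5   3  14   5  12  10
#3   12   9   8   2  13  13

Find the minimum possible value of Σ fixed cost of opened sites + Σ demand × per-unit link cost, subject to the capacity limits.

694

Open {#1, #2, #3}; cheapest assignment that respects the capacities:
  #1 (cap 19, load 15): R3, R5 — cost 4×2 + 11×8 = 96
  #2 (cap 13, load 12): R1, R2 — cost 4×5 + 8×3 = 44
  #3 (cap 14, load 9): R4, R6 — cost 5×2 + 4×13 = 62
  Shipping 202, fixed 492 → total 694.
  Any other capacity-feasible assignment to {#1, #2, #3} ships for at least 202.
Total demand is 36 and no other set of sites has combined capacity ≥ 36, so {#1, #2, #3} is the only feasible choice of open sites. Minimum: 694.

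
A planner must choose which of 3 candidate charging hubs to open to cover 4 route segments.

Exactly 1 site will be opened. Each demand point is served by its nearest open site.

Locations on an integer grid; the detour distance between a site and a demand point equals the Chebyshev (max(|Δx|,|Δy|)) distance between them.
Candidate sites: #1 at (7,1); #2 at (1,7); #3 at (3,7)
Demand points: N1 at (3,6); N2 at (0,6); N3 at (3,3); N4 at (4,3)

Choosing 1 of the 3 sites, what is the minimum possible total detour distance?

Open {#2}.
  N1→#2 2, N2→#2 1, N3→#2 4, N4→#2 4  ⇒ total 11.
Compare {#3}: total 12.
Compare {#1}: total 19.

11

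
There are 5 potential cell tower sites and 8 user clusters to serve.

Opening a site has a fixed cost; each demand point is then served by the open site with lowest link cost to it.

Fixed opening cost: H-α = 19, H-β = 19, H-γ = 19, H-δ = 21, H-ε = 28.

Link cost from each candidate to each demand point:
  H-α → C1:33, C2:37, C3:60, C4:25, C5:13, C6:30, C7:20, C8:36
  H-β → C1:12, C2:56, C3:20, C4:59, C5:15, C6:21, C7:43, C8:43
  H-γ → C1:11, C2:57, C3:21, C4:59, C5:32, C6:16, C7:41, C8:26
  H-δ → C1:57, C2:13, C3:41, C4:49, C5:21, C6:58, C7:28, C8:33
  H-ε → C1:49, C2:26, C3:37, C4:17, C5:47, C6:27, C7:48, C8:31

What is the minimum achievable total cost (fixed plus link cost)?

Open {H-α, H-γ, H-δ}: assign each demand point to its cheapest open site.
  C1→H-γ 11, C2→H-δ 13, C3→H-γ 21, C4→H-α 25, C5→H-α 13, C6→H-γ 16, C7→H-α 20, C8→H-γ 26
  link cost 145, fixed 59 → total 204.
Compare {H-α, H-γ}: link cost 169 + fixed 38 = 207.
Compare {H-α, H-β, H-δ}: link cost 157 + fixed 59 = 216.
Compare {H-α, H-γ, H-ε}: link cost 150 + fixed 66 = 216.
All other subsets cost ≥ 207. Minimum total cost: 204.

204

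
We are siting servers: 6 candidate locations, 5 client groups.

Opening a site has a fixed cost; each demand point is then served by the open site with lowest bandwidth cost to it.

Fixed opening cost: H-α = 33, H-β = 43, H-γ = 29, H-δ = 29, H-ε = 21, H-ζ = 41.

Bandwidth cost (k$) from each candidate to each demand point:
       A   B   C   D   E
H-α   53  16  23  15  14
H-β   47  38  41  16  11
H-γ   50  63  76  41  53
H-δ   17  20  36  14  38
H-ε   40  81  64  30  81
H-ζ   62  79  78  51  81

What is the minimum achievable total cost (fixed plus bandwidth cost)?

Open {H-α, H-δ}: assign each demand point to its cheapest open site.
  A→H-δ 17, B→H-α 16, C→H-α 23, D→H-δ 14, E→H-α 14
  bandwidth cost 84, fixed 62 → total 146.
Compare {H-α}: bandwidth cost 121 + fixed 33 = 154.
Compare {H-δ}: bandwidth cost 125 + fixed 29 = 154.
Compare {H-α, H-ε}: bandwidth cost 108 + fixed 54 = 162.
All other subsets cost ≥ 154. Minimum total cost: 146.

146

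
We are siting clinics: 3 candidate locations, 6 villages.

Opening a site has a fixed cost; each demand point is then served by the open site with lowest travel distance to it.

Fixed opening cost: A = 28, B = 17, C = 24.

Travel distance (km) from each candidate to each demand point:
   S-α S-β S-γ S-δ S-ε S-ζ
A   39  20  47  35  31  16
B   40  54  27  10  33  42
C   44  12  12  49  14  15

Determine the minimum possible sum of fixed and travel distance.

Open {B, C}: assign each demand point to its cheapest open site.
  S-α→B 40, S-β→C 12, S-γ→C 12, S-δ→B 10, S-ε→C 14, S-ζ→C 15
  travel distance 103, fixed 41 → total 144.
Compare {C}: travel distance 146 + fixed 24 = 170.
Compare {A, B, C}: travel distance 102 + fixed 69 = 171.
Compare {A, C}: travel distance 127 + fixed 52 = 179.
All other subsets cost ≥ 170. Minimum total cost: 144.

144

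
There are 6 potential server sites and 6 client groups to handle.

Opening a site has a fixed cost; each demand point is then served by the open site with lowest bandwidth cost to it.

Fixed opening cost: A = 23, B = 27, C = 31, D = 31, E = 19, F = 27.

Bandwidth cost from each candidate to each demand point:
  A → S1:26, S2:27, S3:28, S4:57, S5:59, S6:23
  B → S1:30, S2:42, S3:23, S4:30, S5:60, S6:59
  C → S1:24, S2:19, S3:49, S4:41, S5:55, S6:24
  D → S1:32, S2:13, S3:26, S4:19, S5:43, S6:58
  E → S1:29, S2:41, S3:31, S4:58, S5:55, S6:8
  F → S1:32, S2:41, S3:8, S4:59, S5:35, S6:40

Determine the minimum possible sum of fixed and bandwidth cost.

Open {D, E}: assign each demand point to its cheapest open site.
  S1→E 29, S2→D 13, S3→D 26, S4→D 19, S5→D 43, S6→E 8
  bandwidth cost 138, fixed 50 → total 188.
Compare {D, E, F}: bandwidth cost 112 + fixed 77 = 189.
Compare {A, D}: bandwidth cost 150 + fixed 54 = 204.
Compare {D, F}: bandwidth cost 147 + fixed 58 = 205.
All other subsets cost ≥ 189. Minimum total cost: 188.

188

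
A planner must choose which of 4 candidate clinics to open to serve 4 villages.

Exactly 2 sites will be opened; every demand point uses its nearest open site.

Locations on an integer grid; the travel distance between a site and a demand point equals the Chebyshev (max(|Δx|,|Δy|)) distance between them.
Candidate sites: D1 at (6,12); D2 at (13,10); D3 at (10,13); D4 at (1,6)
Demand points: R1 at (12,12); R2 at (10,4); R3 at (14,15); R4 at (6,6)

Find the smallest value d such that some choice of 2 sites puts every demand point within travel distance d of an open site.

6

Open {D1, D2}.
  Farthest demand point is R2 at travel distance 6 (to D2); all others are ≤ 6.
With {D2, D4} the worst case is 6.
With {D2, D3} the worst case is 7.
No size-2 selection achieves below 6.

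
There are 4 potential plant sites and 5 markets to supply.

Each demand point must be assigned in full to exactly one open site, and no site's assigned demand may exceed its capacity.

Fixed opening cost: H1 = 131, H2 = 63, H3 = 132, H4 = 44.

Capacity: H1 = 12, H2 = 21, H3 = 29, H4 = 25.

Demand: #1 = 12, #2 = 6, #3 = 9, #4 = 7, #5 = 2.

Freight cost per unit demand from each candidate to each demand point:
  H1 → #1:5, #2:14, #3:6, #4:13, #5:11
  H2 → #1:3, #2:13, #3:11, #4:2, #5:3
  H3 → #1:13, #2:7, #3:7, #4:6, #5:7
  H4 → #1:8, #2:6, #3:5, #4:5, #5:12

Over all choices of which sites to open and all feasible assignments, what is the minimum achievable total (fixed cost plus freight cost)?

244

Open {H2, H4}; cheapest assignment that respects the capacities:
  H2 (cap 21, load 21): #1, #4, #5 — cost 12×3 + 7×2 + 2×3 = 56
  H4 (cap 25, load 15): #2, #3 — cost 6×6 + 9×5 = 81
  Shipping 137, fixed 107 → total 244.
  Any other capacity-feasible assignment to {H2, H4} ships for at least 137.
Compare {H2, H3}: its best feasible assignment gives total 356.
Compare {H1, H4}: its best feasible assignment gives total 375.
Every other set of open sites that can feasibly serve all demand totals ≥ 356 even under its best assignment. Minimum: 244.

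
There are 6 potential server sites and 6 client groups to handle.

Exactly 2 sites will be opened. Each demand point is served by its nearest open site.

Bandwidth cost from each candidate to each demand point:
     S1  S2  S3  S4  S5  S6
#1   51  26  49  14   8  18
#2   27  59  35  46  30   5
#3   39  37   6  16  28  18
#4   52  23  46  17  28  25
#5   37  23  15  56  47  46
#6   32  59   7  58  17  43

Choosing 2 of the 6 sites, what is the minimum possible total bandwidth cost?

105

Open {#1, #6}.
  S1→#6 32, S2→#1 26, S3→#6 7, S4→#1 14, S5→#1 8, S6→#1 18  ⇒ total 105.
Compare {#1, #3}: total 111.
Compare {#1, #2}: total 115.
No size-2 selection does better; minimum is 105.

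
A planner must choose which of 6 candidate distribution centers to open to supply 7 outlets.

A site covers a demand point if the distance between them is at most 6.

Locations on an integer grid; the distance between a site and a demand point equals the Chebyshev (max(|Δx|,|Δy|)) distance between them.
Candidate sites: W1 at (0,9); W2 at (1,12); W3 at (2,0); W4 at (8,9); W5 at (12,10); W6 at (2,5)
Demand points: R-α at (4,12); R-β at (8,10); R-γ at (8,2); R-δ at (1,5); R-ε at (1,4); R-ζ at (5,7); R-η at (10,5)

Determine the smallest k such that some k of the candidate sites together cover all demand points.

Coverage sets (demand points within 6 of each site):
  W1: {R-α, R-δ, R-ε, R-ζ}
  W2: {R-α, R-ζ}
  W3: {R-γ, R-δ, R-ε}
  W4: {R-α, R-β, R-ζ, R-η}
  W5: {R-β, R-η}
  W6: {R-β, R-γ, R-δ, R-ε, R-ζ}
No single site covers all 7 demand points.
But {W3, W4} covers everything, so the minimum is 2.

2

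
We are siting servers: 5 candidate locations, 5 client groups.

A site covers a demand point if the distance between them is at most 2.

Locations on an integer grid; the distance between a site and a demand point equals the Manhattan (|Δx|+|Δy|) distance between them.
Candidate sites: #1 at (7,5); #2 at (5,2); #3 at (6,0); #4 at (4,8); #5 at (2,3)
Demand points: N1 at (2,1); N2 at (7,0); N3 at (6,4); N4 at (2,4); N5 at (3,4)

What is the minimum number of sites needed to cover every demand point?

Coverage sets (demand points within 2 of each site):
  #1: {N3}
  #2: {}
  #3: {N2}
  #4: {}
  #5: {N1, N4, N5}
No 2 sites suffice: every size-2 union leaves at least one demand point uncovered.
But {#1, #3, #5} covers everything, so the minimum is 3.

3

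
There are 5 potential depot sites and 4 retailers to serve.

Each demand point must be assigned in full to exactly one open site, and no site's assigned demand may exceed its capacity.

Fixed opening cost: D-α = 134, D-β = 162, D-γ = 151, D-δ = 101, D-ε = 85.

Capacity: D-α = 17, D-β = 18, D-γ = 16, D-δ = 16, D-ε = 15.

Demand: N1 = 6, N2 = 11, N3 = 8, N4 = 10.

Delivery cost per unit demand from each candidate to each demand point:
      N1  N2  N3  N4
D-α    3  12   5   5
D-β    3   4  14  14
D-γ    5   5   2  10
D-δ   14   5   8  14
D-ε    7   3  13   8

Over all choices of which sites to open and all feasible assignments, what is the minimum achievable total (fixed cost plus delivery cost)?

485

Open {D-α, D-δ, D-ε}; cheapest assignment that respects the capacities:
  D-α (cap 17, load 16): N1, N4 — cost 6×3 + 10×5 = 68
  D-δ (cap 16, load 8): N3 — cost 8×8 = 64
  D-ε (cap 15, load 11): N2 — cost 11×3 = 33
  Shipping 165, fixed 320 → total 485.
  Any other capacity-feasible assignment to {D-α, D-δ, D-ε} ships for at least 165.
Compare {D-α, D-γ, D-ε}: its best feasible assignment gives total 487.
Compare {D-γ, D-δ, D-ε}: its best feasible assignment gives total 518.
Every other set of open sites that can feasibly serve all demand totals ≥ 487 even under its best assignment. Minimum: 485.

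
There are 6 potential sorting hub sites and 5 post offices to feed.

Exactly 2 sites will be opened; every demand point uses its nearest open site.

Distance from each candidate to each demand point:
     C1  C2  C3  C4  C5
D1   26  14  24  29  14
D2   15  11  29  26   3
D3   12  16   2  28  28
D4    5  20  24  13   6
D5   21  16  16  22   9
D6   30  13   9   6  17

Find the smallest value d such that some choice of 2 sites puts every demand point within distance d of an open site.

Open {D4, D6}.
  Farthest demand point is C2 at distance 13 (to D6); all others are ≤ 13.
With {D2, D6} the worst case is 15.
With {D3, D4} the worst case is 16.
No size-2 selection achieves below 13.

13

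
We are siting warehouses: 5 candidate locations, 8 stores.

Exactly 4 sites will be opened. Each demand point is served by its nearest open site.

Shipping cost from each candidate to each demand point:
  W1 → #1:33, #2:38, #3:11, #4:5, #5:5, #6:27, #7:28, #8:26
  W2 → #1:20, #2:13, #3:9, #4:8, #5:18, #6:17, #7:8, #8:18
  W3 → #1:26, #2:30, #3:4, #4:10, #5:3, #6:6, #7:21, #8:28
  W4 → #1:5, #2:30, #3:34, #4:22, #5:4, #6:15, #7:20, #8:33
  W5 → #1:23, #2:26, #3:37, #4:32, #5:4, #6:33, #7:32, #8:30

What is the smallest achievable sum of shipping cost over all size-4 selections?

62

Open {W1, W2, W3, W4}.
  #1→W4 5, #2→W2 13, #3→W3 4, #4→W1 5, #5→W3 3, #6→W3 6, #7→W2 8, #8→W2 18  ⇒ total 62.
Compare {W2, W3, W4, W5}: total 65.
Compare {W1, W2, W3, W5}: total 77.
No size-4 selection does better; minimum is 62.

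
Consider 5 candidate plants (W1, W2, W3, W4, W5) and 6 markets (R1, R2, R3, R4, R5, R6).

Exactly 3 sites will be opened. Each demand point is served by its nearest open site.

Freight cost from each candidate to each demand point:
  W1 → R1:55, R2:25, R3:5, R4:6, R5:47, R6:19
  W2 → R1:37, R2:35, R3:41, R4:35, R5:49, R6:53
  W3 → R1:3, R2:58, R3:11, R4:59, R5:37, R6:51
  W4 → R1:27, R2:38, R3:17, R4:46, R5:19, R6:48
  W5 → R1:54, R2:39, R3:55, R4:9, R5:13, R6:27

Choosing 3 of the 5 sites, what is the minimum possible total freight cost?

71

Open {W1, W3, W5}.
  R1→W3 3, R2→W1 25, R3→W1 5, R4→W1 6, R5→W5 13, R6→W1 19  ⇒ total 71.
Compare {W1, W3, W4}: total 77.
Compare {W1, W2, W3}: total 95.
No size-3 selection does better; minimum is 71.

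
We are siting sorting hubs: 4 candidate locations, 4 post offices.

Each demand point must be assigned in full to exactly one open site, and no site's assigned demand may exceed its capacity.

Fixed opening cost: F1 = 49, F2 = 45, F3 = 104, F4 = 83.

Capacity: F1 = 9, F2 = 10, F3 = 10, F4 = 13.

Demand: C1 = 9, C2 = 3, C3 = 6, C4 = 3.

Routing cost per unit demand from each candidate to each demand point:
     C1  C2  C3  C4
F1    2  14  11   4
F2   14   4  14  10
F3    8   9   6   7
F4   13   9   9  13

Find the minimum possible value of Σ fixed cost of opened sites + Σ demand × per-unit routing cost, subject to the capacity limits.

Open {F1, F4}; cheapest assignment that respects the capacities:
  F1 (cap 9, load 9): C1 — cost 9×2 = 18
  F4 (cap 13, load 12): C2, C3, C4 — cost 3×9 + 6×9 + 3×13 = 120
  Shipping 138, fixed 132 → total 270.
  Any other capacity-feasible assignment to {F1, F4} ships for at least 138.
Compare {F1, F2, F3}: its best feasible assignment gives total 285.
Compare {F1, F2, F4}: its best feasible assignment gives total 291.
Every other set of open sites that can feasibly serve all demand totals ≥ 285 even under its best assignment. Minimum: 270.

270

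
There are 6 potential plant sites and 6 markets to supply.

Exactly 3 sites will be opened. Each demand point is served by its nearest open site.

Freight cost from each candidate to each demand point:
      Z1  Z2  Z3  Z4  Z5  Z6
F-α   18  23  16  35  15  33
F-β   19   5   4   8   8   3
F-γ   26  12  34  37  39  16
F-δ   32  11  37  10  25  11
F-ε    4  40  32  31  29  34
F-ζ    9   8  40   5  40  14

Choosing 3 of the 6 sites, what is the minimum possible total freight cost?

Open {F-β, F-ε, F-ζ}.
  Z1→F-ε 4, Z2→F-β 5, Z3→F-β 4, Z4→F-ζ 5, Z5→F-β 8, Z6→F-β 3  ⇒ total 29.
Compare {F-α, F-β, F-ε}: total 32.
Compare {F-β, F-γ, F-ε}: total 32.
No size-3 selection does better; minimum is 29.

29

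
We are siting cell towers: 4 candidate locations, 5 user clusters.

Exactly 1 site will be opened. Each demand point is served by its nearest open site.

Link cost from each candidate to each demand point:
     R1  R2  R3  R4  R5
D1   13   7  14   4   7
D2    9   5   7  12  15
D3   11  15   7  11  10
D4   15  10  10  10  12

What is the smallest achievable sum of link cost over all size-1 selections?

Open {D1}.
  R1→D1 13, R2→D1 7, R3→D1 14, R4→D1 4, R5→D1 7  ⇒ total 45.
Compare {D2}: total 48.
Compare {D3}: total 54.
No size-1 selection does better; minimum is 45.

45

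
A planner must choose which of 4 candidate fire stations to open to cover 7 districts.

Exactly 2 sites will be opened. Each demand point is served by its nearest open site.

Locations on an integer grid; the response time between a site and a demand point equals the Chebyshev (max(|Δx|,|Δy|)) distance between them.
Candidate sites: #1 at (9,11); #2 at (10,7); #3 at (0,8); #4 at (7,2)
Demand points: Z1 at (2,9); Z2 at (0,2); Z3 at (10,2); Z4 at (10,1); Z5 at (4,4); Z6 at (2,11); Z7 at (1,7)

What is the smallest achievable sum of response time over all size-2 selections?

Open {#3, #4}.
  Z1→#3 2, Z2→#3 6, Z3→#4 3, Z4→#4 3, Z5→#4 3, Z6→#3 3, Z7→#3 1  ⇒ total 21.
Compare {#2, #3}: total 27.
Compare {#1, #3}: total 35.
No size-2 selection does better; minimum is 21.

21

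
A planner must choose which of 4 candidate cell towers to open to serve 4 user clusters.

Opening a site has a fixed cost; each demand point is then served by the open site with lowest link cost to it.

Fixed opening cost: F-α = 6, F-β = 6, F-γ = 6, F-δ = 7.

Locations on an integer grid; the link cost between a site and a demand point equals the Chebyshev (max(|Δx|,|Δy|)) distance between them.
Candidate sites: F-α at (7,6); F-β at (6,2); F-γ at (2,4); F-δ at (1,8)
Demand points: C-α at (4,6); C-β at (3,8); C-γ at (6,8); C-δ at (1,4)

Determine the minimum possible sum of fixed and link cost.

Open {F-γ}: assign each demand point to its cheapest open site.
  C-α→F-γ 2, C-β→F-γ 4, C-γ→F-γ 4, C-δ→F-γ 1
  link cost 11, fixed 6 → total 17.
Compare {F-α}: link cost 15 + fixed 6 = 21.
Compare {F-δ}: link cost 14 + fixed 7 = 21.
Compare {F-α, F-γ}: link cost 9 + fixed 12 = 21.
All other subsets cost ≥ 21. Minimum total cost: 17.

17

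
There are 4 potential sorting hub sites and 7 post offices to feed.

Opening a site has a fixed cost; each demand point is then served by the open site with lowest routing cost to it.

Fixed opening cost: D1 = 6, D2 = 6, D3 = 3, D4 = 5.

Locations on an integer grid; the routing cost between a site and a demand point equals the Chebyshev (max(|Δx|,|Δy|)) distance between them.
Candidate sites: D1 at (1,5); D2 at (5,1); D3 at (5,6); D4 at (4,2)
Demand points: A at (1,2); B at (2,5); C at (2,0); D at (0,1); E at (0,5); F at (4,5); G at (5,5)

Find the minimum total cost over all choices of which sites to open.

25

Open {D1, D3}: assign each demand point to its cheapest open site.
  A→D1 3, B→D1 1, C→D1 5, D→D1 4, E→D1 1, F→D3 1, G→D3 1
  routing cost 16, fixed 9 → total 25.
Compare {D3, D4}: routing cost 18 + fixed 8 = 26.
Compare {D1}: routing cost 21 + fixed 6 = 27.
Compare {D4}: routing cost 22 + fixed 5 = 27.
All other subsets cost ≥ 26. Minimum total cost: 25.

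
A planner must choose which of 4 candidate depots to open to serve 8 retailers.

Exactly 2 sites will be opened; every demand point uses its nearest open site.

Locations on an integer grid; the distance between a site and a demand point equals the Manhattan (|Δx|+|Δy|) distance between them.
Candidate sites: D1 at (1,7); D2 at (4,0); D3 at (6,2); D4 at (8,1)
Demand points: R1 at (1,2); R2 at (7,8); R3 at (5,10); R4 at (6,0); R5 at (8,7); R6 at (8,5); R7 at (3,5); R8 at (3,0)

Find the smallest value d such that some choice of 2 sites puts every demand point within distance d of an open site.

Open {D1, D3}.
  Farthest demand point is R2 at distance 7 (to D1); all others are ≤ 7.
With {D1, D4} the worst case is 7.
With {D1, D2} the worst case is 9.
No size-2 selection achieves below 7.

7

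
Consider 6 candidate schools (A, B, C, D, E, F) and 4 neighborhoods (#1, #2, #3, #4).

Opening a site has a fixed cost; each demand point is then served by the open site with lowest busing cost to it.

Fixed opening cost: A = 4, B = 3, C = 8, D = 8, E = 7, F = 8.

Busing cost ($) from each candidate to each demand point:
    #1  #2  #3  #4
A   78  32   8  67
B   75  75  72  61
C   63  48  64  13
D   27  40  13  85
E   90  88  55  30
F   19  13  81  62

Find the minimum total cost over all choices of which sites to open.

Open {A, C, F}: assign each demand point to its cheapest open site.
  #1→F 19, #2→F 13, #3→A 8, #4→C 13
  busing cost 53, fixed 20 → total 73.
Compare {A, B, C, F}: busing cost 53 + fixed 23 = 76.
Compare {A, C, E, F}: busing cost 53 + fixed 27 = 80.
Compare {A, C, D, F}: busing cost 53 + fixed 28 = 81.
All other subsets cost ≥ 76. Minimum total cost: 73.

73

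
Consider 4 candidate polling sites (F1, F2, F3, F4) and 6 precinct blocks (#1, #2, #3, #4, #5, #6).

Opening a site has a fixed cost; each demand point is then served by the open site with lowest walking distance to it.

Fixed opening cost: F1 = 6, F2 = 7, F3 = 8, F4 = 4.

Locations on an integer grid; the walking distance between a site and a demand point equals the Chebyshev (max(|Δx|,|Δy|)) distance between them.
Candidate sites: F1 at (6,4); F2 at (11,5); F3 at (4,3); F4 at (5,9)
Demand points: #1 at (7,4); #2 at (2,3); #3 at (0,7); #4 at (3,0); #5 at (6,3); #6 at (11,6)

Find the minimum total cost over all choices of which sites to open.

Open {F1}: assign each demand point to its cheapest open site.
  #1→F1 1, #2→F1 4, #3→F1 6, #4→F1 4, #5→F1 1, #6→F1 5
  walking distance 21, fixed 6 → total 27.
Compare {F3}: walking distance 21 + fixed 8 = 29.
Compare {F1, F2}: walking distance 17 + fixed 13 = 30.
Compare {F1, F3}: walking distance 16 + fixed 14 = 30.
All other subsets cost ≥ 29. Minimum total cost: 27.

27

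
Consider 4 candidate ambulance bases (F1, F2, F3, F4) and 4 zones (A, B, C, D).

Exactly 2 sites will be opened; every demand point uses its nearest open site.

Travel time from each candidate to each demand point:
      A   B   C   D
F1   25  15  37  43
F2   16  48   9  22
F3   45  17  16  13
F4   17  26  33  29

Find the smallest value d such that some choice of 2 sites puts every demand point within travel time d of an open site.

17

Open {F2, F3}.
  Farthest demand point is B at travel time 17 (to F3); all others are ≤ 17.
With {F3, F4} the worst case is 17.
With {F1, F2} the worst case is 22.
No size-2 selection achieves below 17.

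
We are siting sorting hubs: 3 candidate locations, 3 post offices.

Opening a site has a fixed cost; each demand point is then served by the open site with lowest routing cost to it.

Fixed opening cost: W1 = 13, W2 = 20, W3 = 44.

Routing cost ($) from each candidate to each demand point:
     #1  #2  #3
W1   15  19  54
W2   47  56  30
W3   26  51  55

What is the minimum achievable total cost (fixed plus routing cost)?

97

Open {W1, W2}: assign each demand point to its cheapest open site.
  #1→W1 15, #2→W1 19, #3→W2 30
  routing cost 64, fixed 33 → total 97.
Compare {W1}: routing cost 88 + fixed 13 = 101.
Compare {W1, W2, W3}: routing cost 64 + fixed 77 = 141.
Compare {W1, W3}: routing cost 88 + fixed 57 = 145.
All other subsets cost ≥ 101. Minimum total cost: 97.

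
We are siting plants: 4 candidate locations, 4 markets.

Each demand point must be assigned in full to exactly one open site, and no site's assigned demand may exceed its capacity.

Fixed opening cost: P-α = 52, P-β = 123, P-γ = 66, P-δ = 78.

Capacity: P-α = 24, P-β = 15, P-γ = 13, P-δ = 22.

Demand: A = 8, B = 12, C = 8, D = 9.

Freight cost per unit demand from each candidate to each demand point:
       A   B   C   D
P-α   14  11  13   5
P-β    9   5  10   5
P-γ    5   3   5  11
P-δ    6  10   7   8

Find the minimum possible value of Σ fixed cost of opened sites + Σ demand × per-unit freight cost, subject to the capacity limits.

Open {P-α, P-γ, P-δ}; cheapest assignment that respects the capacities:
  P-α (cap 24, load 9): D — cost 9×5 = 45
  P-γ (cap 13, load 12): B — cost 12×3 = 36
  P-δ (cap 22, load 16): A, C — cost 8×6 + 8×7 = 104
  Shipping 185, fixed 196 → total 381.
  Any other capacity-feasible assignment to {P-α, P-γ, P-δ} ships for at least 185.
Compare {P-α, P-δ}: its best feasible assignment gives total 411.
Compare {P-β, P-γ, P-δ}: its best feasible assignment gives total 452.
Every other set of open sites that can feasibly serve all demand totals ≥ 411 even under its best assignment. Minimum: 381.

381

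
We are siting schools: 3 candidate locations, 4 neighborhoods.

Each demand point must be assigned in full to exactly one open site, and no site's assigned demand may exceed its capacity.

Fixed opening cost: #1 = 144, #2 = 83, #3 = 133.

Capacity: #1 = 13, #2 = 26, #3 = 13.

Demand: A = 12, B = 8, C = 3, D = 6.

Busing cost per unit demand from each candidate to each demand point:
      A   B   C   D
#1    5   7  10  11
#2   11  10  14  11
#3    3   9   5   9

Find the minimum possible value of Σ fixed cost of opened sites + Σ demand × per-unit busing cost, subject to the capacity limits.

440

Open {#2, #3}; cheapest assignment that respects the capacities:
  #2 (cap 26, load 17): B, C, D — cost 8×10 + 3×14 + 6×11 = 188
  #3 (cap 13, load 12): A — cost 12×3 = 36
  Shipping 224, fixed 216 → total 440.
  Any other capacity-feasible assignment to {#2, #3} ships for at least 224.
Compare {#1, #2}: its best feasible assignment gives total 475.
Compare {#1, #2, #3}: its best feasible assignment gives total 548.
Every other set of open sites that can feasibly serve all demand totals ≥ 475 even under its best assignment. Minimum: 440.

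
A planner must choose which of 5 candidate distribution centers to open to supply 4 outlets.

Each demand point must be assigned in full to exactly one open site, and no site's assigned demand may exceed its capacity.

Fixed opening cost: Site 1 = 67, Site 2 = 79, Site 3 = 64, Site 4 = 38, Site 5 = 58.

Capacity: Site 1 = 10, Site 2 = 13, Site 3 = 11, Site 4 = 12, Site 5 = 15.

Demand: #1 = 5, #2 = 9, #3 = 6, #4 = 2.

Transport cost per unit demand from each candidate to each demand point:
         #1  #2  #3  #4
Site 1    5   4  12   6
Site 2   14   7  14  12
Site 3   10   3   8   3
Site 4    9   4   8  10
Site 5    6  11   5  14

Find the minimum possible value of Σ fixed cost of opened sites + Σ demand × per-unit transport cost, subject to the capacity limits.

Open {Site 4, Site 5}; cheapest assignment that respects the capacities:
  Site 4 (cap 12, load 11): #2, #4 — cost 9×4 + 2×10 = 56
  Site 5 (cap 15, load 11): #1, #3 — cost 5×6 + 6×5 = 60
  Shipping 116, fixed 96 → total 212.
  Any other capacity-feasible assignment to {Site 4, Site 5} ships for at least 116.
Compare {Site 3, Site 5}: its best feasible assignment gives total 215.
Compare {Site 3, Site 4}: its best feasible assignment gives total 228.
Every other set of open sites that can feasibly serve all demand totals ≥ 215 even under its best assignment. Minimum: 212.

212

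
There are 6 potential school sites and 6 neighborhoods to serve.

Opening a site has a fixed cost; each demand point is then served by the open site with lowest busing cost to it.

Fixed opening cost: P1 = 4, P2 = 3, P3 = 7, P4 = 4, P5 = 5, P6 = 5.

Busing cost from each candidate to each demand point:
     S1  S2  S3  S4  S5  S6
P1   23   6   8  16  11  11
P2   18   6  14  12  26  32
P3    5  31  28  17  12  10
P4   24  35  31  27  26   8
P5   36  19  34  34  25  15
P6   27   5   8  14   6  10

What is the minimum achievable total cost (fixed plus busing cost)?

Open {P3, P6}: assign each demand point to its cheapest open site.
  S1→P3 5, S2→P6 5, S3→P6 8, S4→P6 14, S5→P6 6, S6→P3 10
  busing cost 48, fixed 12 → total 60.
Compare {P2, P3, P6}: busing cost 46 + fixed 15 = 61.
Compare {P3, P4, P6}: busing cost 46 + fixed 16 = 62.
Compare {P2, P3, P4, P6}: busing cost 44 + fixed 19 = 63.
All other subsets cost ≥ 61. Minimum total cost: 60.

60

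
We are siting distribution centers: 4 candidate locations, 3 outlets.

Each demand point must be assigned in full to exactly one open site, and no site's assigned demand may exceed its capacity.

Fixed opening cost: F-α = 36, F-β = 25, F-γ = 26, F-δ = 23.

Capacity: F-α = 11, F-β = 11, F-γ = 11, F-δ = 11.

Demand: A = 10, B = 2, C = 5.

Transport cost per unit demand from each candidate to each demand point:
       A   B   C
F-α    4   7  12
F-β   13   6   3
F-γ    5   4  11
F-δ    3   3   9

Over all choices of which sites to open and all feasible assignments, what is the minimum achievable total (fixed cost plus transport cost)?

105

Open {F-β, F-δ}; cheapest assignment that respects the capacities:
  F-β (cap 11, load 7): B, C — cost 2×6 + 5×3 = 27
  F-δ (cap 11, load 10): A — cost 10×3 = 30
  Shipping 57, fixed 48 → total 105.
  Any other capacity-feasible assignment to {F-β, F-δ} ships for at least 57.
Compare {F-β, F-γ, F-δ}: its best feasible assignment gives total 127.
Compare {F-α, F-β}: its best feasible assignment gives total 128.
Every other set of open sites that can feasibly serve all demand totals ≥ 127 even under its best assignment. Minimum: 105.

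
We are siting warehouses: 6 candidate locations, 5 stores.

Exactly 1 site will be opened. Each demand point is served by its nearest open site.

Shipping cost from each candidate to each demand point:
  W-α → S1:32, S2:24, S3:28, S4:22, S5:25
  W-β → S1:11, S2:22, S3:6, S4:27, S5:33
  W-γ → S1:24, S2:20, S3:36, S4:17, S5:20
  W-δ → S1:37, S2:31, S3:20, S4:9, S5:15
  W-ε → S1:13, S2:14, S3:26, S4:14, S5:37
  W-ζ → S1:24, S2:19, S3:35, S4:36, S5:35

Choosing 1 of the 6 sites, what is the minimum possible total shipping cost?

Open {W-β}.
  S1→W-β 11, S2→W-β 22, S3→W-β 6, S4→W-β 27, S5→W-β 33  ⇒ total 99.
Compare {W-ε}: total 104.
Compare {W-δ}: total 112.
No size-1 selection does better; minimum is 99.

99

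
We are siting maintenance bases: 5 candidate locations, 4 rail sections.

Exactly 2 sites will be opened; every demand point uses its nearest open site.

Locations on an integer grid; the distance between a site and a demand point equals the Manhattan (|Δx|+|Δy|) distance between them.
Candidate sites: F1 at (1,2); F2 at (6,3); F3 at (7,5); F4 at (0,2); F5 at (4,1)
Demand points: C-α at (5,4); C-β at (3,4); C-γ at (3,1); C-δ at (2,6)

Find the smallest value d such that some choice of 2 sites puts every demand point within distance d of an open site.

5

Open {F1, F2}.
  Farthest demand point is C-δ at distance 5 (to F1); all others are ≤ 5.
With {F1, F3} the worst case is 5.
With {F1, F5} the worst case is 5.
No size-2 selection achieves below 5.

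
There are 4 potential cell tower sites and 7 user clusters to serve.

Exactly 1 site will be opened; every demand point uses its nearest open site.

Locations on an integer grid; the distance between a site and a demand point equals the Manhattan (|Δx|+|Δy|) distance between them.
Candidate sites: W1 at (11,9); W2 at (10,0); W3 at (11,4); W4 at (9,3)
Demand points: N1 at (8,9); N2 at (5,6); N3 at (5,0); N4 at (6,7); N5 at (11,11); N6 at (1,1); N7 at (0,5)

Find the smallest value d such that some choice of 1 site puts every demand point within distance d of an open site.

Open {W4}.
  Farthest demand point is N7 at distance 11 (to W4); all others are ≤ 11.
With {W3} the worst case is 13.
With {W2} the worst case is 15.
No size-1 selection achieves below 11.

11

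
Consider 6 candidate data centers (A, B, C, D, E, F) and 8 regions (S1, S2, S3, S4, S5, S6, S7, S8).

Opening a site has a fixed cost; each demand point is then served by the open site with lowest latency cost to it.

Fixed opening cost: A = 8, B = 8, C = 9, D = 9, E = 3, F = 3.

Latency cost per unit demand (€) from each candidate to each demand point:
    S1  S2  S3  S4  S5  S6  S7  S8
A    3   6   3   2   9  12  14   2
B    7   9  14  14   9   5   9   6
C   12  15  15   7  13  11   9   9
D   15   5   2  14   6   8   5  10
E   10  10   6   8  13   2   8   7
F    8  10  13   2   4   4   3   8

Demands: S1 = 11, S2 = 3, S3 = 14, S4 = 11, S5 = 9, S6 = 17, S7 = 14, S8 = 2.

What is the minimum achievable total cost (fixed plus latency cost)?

237

Open {A, D, E, F}: assign each demand point to its cheapest open site.
  S1→A 11×3=33, S2→D 3×5=15, S3→D 14×2=28, S4→A 11×2=22, S5→F 9×4=36, S6→E 17×2=34, S7→F 14×3=42, S8→A 2×2=4
  latency cost 214, fixed 23 → total 237.
Compare {A, E, F}: latency cost 231 + fixed 14 = 245.
Compare {A, B, D, E, F}: latency cost 214 + fixed 31 = 245.
Compare {A, C, D, E, F}: latency cost 214 + fixed 32 = 246.
All other subsets cost ≥ 245. Minimum total cost: 237.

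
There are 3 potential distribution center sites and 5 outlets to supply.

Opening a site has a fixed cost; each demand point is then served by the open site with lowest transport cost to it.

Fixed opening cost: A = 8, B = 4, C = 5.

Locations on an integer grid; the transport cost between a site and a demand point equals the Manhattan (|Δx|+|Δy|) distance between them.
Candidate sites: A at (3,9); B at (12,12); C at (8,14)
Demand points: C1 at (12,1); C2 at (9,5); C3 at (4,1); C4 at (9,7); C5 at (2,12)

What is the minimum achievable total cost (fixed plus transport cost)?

54

Open {A, B}: assign each demand point to its cheapest open site.
  C1→B 11, C2→A 10, C3→A 9, C4→A 8, C5→A 4
  transport cost 42, fixed 12 → total 54.
Compare {A}: transport cost 48 + fixed 8 = 56.
Compare {A, B, C}: transport cost 42 + fixed 17 = 59.
Compare {A, C}: transport cost 48 + fixed 13 = 61.
All other subsets cost ≥ 56. Minimum total cost: 54.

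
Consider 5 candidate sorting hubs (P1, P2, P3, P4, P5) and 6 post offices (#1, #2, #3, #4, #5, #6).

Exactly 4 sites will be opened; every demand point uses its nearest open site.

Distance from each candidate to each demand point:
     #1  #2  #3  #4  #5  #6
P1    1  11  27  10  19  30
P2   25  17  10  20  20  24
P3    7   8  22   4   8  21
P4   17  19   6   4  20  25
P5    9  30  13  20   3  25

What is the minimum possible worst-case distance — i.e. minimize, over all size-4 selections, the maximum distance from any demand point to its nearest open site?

21

Open {P1, P2, P3, P4}.
  Farthest demand point is #6 at distance 21 (to P3); all others are ≤ 21.
With {P1, P2, P3, P5} the worst case is 21.
With {P1, P3, P4, P5} the worst case is 21.
No size-4 selection achieves below 21.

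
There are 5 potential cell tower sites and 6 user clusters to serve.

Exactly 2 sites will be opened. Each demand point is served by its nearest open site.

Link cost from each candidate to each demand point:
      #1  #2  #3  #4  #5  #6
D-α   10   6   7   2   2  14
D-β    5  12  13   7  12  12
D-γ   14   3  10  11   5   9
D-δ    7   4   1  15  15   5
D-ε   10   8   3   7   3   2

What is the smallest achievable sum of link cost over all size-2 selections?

Open {D-α, D-δ}.
  #1→D-δ 7, #2→D-δ 4, #3→D-δ 1, #4→D-α 2, #5→D-α 2, #6→D-δ 5  ⇒ total 21.
Compare {D-δ, D-ε}: total 24.
Compare {D-α, D-ε}: total 25.
No size-2 selection does better; minimum is 21.

21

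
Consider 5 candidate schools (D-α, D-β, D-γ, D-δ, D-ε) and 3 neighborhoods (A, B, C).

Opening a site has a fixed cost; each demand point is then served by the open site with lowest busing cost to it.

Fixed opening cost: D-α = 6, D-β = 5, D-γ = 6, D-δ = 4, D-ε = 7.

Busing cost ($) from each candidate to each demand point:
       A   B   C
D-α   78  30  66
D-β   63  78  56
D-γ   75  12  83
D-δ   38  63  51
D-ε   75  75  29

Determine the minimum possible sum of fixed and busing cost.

96

Open {D-γ, D-δ, D-ε}: assign each demand point to its cheapest open site.
  A→D-δ 38, B→D-γ 12, C→D-ε 29
  busing cost 79, fixed 17 → total 96.
Compare {D-β, D-γ, D-δ, D-ε}: busing cost 79 + fixed 22 = 101.
Compare {D-α, D-γ, D-δ, D-ε}: busing cost 79 + fixed 23 = 102.
Compare {D-α, D-β, D-γ, D-δ, D-ε}: busing cost 79 + fixed 28 = 107.
All other subsets cost ≥ 101. Minimum total cost: 96.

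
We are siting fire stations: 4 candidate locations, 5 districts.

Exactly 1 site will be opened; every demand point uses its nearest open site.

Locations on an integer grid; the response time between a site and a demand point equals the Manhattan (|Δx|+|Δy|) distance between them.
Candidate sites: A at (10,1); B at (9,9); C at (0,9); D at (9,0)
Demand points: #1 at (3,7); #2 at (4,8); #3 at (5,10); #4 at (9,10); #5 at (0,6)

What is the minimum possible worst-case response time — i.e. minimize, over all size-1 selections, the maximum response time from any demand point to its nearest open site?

Open {C}.
  Farthest demand point is #4 at response time 10 (to C); all others are ≤ 10.
With {B} the worst case is 12.
With {A} the worst case is 15.
No size-1 selection achieves below 10.

10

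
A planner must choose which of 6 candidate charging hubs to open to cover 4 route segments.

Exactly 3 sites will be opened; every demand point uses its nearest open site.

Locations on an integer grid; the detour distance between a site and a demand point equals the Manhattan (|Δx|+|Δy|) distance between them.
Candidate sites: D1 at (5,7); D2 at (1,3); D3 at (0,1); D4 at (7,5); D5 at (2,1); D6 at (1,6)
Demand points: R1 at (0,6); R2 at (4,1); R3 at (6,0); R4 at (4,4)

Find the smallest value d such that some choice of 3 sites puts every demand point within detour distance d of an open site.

Open {D1, D2, D5}.
  Farthest demand point is R3 at detour distance 5 (to D5); all others are ≤ 5.
With {D1, D3, D5} the worst case is 5.
With {D1, D5, D6} the worst case is 5.
No size-3 selection achieves below 5.

5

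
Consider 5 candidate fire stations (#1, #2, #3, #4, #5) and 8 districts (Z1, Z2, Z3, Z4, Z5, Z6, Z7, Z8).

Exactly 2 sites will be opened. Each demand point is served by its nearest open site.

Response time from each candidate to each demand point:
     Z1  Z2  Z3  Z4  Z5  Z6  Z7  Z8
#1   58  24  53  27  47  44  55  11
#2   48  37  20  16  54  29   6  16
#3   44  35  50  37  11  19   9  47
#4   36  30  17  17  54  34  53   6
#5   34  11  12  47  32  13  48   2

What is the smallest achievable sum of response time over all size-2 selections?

Open {#2, #5}.
  Z1→#5 34, Z2→#5 11, Z3→#5 12, Z4→#2 16, Z5→#5 32, Z6→#5 13, Z7→#2 6, Z8→#5 2  ⇒ total 126.
Compare {#3, #5}: total 129.
Compare {#3, #4}: total 145.
No size-2 selection does better; minimum is 126.

126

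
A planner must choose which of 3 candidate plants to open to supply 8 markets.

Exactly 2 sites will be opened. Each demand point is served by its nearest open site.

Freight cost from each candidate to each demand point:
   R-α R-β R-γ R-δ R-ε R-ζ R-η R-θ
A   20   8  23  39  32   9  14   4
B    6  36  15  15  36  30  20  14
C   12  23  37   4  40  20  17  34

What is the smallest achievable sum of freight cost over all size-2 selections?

103

Open {A, B}.
  R-α→B 6, R-β→A 8, R-γ→B 15, R-δ→B 15, R-ε→A 32, R-ζ→A 9, R-η→A 14, R-θ→A 4  ⇒ total 103.
Compare {A, C}: total 106.
Compare {B, C}: total 135.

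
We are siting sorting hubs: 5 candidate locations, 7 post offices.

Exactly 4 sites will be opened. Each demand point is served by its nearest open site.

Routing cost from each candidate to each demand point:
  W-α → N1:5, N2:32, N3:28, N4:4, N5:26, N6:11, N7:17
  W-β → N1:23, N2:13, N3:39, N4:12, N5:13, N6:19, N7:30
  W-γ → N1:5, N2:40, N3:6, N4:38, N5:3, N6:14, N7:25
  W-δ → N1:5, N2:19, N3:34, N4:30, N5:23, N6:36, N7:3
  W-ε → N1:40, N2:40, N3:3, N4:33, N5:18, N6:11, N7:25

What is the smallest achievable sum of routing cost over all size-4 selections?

45

Open {W-α, W-β, W-γ, W-δ}.
  N1→W-α 5, N2→W-β 13, N3→W-γ 6, N4→W-α 4, N5→W-γ 3, N6→W-α 11, N7→W-δ 3  ⇒ total 45.
Compare {W-α, W-γ, W-δ, W-ε}: total 48.
Compare {W-β, W-γ, W-δ, W-ε}: total 50.
No size-4 selection does better; minimum is 45.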